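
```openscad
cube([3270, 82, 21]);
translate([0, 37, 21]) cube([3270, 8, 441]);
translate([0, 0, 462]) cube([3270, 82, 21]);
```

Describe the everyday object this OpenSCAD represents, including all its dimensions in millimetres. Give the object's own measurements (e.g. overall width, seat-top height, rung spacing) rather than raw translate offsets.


An I-beam lying along x, 3270 mm long. Overall section height 483 mm. Two flanges 82 mm wide (y) and 21 mm thick, one on the floor and one at the top; a web 8 mm thick runs between them, centred on the flange width.


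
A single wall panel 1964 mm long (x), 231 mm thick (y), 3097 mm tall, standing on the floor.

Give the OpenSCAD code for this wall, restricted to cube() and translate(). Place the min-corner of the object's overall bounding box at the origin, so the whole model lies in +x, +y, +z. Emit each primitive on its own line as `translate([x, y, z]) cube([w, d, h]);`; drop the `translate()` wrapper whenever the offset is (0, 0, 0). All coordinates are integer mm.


cube([1964, 231, 3097]);


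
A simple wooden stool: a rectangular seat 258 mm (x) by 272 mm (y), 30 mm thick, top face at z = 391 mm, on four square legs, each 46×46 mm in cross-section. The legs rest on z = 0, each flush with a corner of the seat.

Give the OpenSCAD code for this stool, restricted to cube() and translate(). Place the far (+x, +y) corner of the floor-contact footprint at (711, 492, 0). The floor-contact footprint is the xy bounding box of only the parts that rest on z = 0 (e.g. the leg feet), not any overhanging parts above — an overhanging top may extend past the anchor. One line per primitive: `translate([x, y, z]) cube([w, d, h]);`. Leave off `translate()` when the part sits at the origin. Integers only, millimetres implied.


translate([453, 220, 361]) cube([258, 272, 30]);
translate([453, 220, 0]) cube([46, 46, 361]);
translate([665, 220, 0]) cube([46, 46, 361]);
translate([453, 446, 0]) cube([46, 46, 361]);
translate([665, 446, 0]) cube([46, 46, 361]);


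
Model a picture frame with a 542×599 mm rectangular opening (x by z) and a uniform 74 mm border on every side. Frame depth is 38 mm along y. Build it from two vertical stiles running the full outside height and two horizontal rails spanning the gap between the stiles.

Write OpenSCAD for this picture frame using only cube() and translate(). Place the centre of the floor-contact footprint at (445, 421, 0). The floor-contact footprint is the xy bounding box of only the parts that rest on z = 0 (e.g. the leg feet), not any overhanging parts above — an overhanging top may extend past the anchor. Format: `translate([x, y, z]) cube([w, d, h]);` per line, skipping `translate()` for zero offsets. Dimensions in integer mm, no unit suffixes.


translate([100, 402, 0]) cube([74, 38, 747]);
translate([716, 402, 0]) cube([74, 38, 747]);
translate([174, 402, 0]) cube([542, 38, 74]);
translate([174, 402, 673]) cube([542, 38, 74]);


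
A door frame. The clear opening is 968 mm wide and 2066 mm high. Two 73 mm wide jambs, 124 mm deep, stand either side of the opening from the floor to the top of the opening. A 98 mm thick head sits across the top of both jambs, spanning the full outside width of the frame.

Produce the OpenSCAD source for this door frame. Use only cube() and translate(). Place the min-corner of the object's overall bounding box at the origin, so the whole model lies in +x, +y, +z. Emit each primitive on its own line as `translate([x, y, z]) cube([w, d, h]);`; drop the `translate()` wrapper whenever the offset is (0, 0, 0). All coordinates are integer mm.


cube([73, 124, 2066]);
translate([1041, 0, 0]) cube([73, 124, 2066]);
translate([0, 0, 2066]) cube([1114, 124, 98]);


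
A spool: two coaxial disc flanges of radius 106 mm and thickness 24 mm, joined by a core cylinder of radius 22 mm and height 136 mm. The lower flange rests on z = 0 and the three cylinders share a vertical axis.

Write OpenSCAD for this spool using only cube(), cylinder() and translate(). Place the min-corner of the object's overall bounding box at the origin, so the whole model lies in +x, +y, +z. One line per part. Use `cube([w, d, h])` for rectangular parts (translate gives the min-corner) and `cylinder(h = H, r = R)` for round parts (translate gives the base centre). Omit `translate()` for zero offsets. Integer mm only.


translate([106, 106, 0]) cylinder(h = 24, r = 106);
translate([106, 106, 24]) cylinder(h = 136, r = 22);
translate([106, 106, 160]) cylinder(h = 24, r = 106);


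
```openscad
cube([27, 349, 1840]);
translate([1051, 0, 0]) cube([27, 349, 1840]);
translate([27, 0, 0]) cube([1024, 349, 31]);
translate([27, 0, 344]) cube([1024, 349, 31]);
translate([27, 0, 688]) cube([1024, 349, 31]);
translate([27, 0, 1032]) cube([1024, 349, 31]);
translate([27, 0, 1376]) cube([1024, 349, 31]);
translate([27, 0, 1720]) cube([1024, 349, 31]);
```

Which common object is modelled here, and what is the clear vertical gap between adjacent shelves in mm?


A bookshelf. The clear shelf gap is 313 mm.

Two tall side panels with 6 horizontal boards between them — a bookshelf. The first two shelf undersides are at z = 0 and z = 344; with shelf thickness 31, the clear gap is 344 − 0 − 31 = 313 mm.


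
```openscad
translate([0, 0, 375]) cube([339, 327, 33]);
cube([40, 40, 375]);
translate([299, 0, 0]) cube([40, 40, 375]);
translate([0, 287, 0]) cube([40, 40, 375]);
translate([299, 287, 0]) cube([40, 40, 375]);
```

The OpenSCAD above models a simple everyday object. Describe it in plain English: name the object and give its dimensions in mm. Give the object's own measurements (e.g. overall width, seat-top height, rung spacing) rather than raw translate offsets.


A simple wooden stool: a rectangular seat 339 mm (x) by 327 mm (y), 33 mm thick, top face at z = 408 mm, on four square legs, each 40×40 mm in cross-section. The legs rest on z = 0, each flush with a corner of the seat.


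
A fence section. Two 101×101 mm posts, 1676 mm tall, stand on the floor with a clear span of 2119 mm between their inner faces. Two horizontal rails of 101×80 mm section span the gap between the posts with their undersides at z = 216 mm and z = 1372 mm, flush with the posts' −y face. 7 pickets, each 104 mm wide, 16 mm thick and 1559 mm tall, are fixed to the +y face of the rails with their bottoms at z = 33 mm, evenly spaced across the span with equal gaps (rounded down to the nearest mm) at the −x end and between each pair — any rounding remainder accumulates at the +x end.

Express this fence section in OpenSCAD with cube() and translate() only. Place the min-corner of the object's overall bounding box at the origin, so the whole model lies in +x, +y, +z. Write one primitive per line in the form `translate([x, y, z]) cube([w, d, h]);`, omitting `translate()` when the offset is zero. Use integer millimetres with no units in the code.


cube([101, 101, 1676]);
translate([2220, 0, 0]) cube([101, 101, 1676]);
translate([101, 0, 216]) cube([2119, 101, 80]);
translate([101, 0, 1372]) cube([2119, 101, 80]);
translate([274, 101, 33]) cube([104, 16, 1559]);
translate([551, 101, 33]) cube([104, 16, 1559]);
translate([828, 101, 33]) cube([104, 16, 1559]);
translate([1105, 101, 33]) cube([104, 16, 1559]);
translate([1382, 101, 33]) cube([104, 16, 1559]);
translate([1659, 101, 33]) cube([104, 16, 1559]);
translate([1936, 101, 33]) cube([104, 16, 1559]);


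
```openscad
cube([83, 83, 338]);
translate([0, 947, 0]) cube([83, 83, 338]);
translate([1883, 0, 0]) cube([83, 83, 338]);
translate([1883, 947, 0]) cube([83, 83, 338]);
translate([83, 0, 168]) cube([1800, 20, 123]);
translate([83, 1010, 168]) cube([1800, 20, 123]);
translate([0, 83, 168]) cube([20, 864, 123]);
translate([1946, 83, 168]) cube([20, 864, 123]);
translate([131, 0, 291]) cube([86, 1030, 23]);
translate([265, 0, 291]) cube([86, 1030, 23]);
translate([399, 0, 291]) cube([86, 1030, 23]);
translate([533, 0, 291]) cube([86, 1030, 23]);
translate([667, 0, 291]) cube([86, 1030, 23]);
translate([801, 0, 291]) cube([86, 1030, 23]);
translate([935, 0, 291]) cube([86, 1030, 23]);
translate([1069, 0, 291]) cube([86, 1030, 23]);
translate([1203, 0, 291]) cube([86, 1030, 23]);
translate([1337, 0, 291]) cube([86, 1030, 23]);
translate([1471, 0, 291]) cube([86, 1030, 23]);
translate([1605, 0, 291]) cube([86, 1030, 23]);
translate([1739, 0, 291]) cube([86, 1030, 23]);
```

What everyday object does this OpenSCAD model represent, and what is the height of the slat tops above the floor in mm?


A bed frame. The slat-top height is 314 mm.

Four posts, four rails, and a row of slats — a bed frame. Slats sit on the rails at z = 168 + 123 = 291; with slat thickness 23, the top is 314 mm.


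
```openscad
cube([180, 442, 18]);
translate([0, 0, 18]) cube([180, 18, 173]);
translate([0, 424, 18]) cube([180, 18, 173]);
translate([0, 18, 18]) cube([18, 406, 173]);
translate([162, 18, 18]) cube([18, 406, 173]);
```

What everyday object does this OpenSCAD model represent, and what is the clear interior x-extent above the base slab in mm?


An open box. The internal width is 144 mm.

A 180×442 base slab with four walls standing on it — an open box. The base is 180 mm wide and the walls are 18 mm thick, so the internal width is 180 − 2 × 18 = 144 mm.


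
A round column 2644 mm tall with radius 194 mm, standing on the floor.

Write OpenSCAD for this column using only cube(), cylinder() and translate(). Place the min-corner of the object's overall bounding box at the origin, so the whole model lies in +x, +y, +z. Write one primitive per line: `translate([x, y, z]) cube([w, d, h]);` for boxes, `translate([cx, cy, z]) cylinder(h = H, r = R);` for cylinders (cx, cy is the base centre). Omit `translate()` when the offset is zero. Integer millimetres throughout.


translate([194, 194, 0]) cylinder(h = 2644, r = 194);


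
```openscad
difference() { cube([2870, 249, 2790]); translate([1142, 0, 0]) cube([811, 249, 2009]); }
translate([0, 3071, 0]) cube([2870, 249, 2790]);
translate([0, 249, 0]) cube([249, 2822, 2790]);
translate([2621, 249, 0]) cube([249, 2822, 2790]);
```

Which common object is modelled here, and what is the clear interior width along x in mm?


A single room. The interior width is 2372 mm.

Four walls enclosing a rectangle with a door in the front wall — a room. Outside width 2870 minus two 249 mm walls gives 2372 mm.


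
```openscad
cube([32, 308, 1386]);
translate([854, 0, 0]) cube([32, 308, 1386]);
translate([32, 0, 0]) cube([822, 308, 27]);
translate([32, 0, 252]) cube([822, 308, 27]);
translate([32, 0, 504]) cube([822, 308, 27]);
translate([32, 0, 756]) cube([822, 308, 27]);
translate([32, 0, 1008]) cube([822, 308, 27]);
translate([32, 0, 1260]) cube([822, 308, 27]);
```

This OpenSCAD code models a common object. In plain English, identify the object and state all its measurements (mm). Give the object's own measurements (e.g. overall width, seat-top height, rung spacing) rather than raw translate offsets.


An open bookshelf. Two side panels, each 32 mm thick, 308 mm deep and 1386 mm tall, stand 886 mm apart (outside-to-outside). Between them sit 6 shelves, each 27 mm thick and 308 mm deep, spanning the full gap between the sides. The bottom shelf rests on the floor (its underside at z = 0) and the clear gap between one shelf's top and the next shelf's underside is 225 mm.


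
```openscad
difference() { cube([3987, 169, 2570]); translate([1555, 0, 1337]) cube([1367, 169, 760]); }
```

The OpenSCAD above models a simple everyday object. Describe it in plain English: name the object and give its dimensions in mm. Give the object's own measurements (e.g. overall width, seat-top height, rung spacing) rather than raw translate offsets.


A wall 3987 mm long (x), 169 mm thick (y), 2570 mm tall, with a rectangular window opening cut through it. The opening is 1367 mm wide and 760 mm tall; its sill is at z = 1337 mm and its near (−x) edge is 1555 mm from the wall's −x end. The opening passes through the full wall thickness.


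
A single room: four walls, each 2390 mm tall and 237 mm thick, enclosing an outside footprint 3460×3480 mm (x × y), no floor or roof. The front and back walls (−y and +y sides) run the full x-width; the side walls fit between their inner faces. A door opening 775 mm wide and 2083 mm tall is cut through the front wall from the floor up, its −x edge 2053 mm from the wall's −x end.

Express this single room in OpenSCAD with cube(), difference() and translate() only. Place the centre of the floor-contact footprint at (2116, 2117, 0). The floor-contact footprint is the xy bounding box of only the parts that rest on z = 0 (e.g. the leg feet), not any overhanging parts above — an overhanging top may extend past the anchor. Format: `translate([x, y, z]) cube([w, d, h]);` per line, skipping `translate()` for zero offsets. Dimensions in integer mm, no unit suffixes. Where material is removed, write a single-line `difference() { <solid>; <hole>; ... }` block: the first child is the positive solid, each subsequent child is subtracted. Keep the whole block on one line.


difference() { translate([386, 377, 0]) cube([3460, 237, 2390]); translate([2439, 377, 0]) cube([775, 237, 2083]); }
translate([386, 3620, 0]) cube([3460, 237, 2390]);
translate([386, 614, 0]) cube([237, 3006, 2390]);
translate([3609, 614, 0]) cube([237, 3006, 2390]);


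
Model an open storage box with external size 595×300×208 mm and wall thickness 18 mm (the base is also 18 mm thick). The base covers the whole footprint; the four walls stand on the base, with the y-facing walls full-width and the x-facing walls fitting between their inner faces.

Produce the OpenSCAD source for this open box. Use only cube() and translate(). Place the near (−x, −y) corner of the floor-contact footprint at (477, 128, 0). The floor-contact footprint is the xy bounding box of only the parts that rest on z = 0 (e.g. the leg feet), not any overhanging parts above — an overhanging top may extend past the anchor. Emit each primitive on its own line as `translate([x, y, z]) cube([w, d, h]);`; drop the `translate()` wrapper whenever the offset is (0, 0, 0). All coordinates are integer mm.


translate([477, 128, 0]) cube([595, 300, 18]);
translate([477, 128, 18]) cube([595, 18, 190]);
translate([477, 410, 18]) cube([595, 18, 190]);
translate([477, 146, 18]) cube([18, 264, 190]);
translate([1054, 146, 18]) cube([18, 264, 190]);


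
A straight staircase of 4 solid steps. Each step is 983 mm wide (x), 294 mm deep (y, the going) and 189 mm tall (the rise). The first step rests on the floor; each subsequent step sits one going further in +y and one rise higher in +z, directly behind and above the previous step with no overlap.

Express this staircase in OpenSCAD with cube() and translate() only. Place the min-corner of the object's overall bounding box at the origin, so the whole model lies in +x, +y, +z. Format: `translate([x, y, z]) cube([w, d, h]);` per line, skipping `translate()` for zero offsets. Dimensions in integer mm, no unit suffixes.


cube([983, 294, 189]);
translate([0, 294, 189]) cube([983, 294, 189]);
translate([0, 588, 378]) cube([983, 294, 189]);
translate([0, 882, 567]) cube([983, 294, 189]);


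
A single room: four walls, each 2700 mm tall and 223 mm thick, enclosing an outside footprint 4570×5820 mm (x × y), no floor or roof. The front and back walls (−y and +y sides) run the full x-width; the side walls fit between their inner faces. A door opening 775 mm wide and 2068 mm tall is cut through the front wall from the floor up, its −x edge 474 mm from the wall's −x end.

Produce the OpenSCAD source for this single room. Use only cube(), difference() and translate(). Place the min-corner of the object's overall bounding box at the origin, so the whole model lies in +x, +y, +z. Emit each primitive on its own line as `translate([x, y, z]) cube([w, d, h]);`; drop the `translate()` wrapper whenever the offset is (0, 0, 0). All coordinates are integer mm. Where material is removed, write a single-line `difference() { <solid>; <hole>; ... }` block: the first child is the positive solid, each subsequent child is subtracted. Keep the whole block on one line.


difference() { cube([4570, 223, 2700]); translate([474, 0, 0]) cube([775, 223, 2068]); }
translate([0, 5597, 0]) cube([4570, 223, 2700]);
translate([0, 223, 0]) cube([223, 5374, 2700]);
translate([4347, 223, 0]) cube([223, 5374, 2700]);


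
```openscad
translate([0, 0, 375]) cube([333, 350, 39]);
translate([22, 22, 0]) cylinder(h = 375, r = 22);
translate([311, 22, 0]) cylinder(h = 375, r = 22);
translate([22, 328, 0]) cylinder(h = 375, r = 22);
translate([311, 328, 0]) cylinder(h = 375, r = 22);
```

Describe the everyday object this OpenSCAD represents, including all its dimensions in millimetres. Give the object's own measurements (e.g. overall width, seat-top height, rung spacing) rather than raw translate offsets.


A simple wooden stool: a rectangular seat 333 mm (x) by 350 mm (y), 39 mm thick, top face at z = 414 mm, on four round legs, each 44 mm in diameter. The legs rest on z = 0, each leg's axis is inset half a diameter from the nearest pair of seat edges (so the leg's bounding box is flush with the corner).


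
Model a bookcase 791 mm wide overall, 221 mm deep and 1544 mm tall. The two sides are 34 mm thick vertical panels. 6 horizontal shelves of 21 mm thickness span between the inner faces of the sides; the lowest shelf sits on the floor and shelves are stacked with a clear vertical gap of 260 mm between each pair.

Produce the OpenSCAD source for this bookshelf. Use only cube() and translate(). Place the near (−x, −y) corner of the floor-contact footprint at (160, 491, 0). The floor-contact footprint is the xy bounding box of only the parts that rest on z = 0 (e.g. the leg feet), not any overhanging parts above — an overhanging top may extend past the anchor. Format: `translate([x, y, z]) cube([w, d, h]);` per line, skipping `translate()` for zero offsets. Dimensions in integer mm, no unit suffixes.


translate([160, 491, 0]) cube([34, 221, 1544]);
translate([917, 491, 0]) cube([34, 221, 1544]);
translate([194, 491, 0]) cube([723, 221, 21]);
translate([194, 491, 281]) cube([723, 221, 21]);
translate([194, 491, 562]) cube([723, 221, 21]);
translate([194, 491, 843]) cube([723, 221, 21]);
translate([194, 491, 1124]) cube([723, 221, 21]);
translate([194, 491, 1405]) cube([723, 221, 21]);


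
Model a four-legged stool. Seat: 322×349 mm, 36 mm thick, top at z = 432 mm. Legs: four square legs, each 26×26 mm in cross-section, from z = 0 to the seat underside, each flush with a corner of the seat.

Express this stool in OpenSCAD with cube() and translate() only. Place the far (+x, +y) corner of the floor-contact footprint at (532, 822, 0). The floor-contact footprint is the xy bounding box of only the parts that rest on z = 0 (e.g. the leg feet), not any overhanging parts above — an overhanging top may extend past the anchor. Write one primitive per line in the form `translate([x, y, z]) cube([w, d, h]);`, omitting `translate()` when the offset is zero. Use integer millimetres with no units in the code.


translate([210, 473, 396]) cube([322, 349, 36]);
translate([210, 473, 0]) cube([26, 26, 396]);
translate([506, 473, 0]) cube([26, 26, 396]);
translate([210, 796, 0]) cube([26, 26, 396]);
translate([506, 796, 0]) cube([26, 26, 396]);


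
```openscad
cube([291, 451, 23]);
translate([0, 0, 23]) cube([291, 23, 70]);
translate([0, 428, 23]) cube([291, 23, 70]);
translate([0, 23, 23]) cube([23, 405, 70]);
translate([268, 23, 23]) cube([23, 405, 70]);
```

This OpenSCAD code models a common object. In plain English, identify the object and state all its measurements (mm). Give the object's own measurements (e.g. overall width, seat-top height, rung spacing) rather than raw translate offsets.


An open-topped rectangular box: outside dimensions 291×451×93 mm, with a uniform wall and base thickness of 23 mm. The base is a full 291×451 slab on the floor; four walls sit on top of the base. The front and back walls (the −y and +y sides) span the full width; the two side walls fit between them.


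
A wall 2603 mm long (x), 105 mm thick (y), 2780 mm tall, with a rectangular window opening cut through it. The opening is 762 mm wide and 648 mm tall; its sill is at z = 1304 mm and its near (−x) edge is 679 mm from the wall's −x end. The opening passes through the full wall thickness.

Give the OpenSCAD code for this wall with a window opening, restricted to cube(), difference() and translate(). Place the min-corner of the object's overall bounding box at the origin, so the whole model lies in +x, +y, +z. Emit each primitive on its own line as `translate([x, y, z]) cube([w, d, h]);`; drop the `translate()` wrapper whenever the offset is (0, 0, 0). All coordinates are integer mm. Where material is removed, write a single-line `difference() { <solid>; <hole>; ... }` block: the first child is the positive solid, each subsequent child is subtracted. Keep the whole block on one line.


difference() { cube([2603, 105, 2780]); translate([679, 0, 1304]) cube([762, 105, 648]); }


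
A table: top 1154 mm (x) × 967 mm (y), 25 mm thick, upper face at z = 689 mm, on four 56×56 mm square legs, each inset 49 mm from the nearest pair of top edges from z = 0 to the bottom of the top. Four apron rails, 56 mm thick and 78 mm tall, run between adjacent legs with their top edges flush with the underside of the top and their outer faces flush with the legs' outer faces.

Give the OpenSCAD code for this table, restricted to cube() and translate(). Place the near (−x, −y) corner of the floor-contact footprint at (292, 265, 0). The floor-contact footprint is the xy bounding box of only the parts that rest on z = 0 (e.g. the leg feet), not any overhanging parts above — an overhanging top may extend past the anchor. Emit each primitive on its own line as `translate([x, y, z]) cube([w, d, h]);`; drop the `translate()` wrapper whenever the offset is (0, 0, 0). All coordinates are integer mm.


// leg_h = 689 - 25 = 664
// apron z = 664 - 78 = 586
translate([243, 216, 664]) cube([1154, 967, 25]);
translate([292, 265, 0]) cube([56, 56, 664]);
translate([1292, 265, 0]) cube([56, 56, 664]);
translate([292, 1078, 0]) cube([56, 56, 664]);
translate([1292, 1078, 0]) cube([56, 56, 664]);
translate([348, 265, 586]) cube([944, 56, 78]);
translate([348, 1078, 586]) cube([944, 56, 78]);
translate([292, 321, 586]) cube([56, 757, 78]);
translate([1292, 321, 586]) cube([56, 757, 78]);


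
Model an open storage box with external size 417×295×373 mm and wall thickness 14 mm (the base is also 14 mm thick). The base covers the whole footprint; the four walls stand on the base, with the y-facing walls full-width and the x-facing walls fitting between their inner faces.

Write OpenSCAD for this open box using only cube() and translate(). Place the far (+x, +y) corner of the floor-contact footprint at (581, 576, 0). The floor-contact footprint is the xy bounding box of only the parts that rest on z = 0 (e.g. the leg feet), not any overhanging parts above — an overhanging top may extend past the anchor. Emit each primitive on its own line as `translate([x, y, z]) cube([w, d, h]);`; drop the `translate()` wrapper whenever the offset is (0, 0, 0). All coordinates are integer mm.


translate([164, 281, 0]) cube([417, 295, 14]);
translate([164, 281, 14]) cube([417, 14, 359]);
translate([164, 562, 14]) cube([417, 14, 359]);
translate([164, 295, 14]) cube([14, 267, 359]);
translate([567, 295, 14]) cube([14, 267, 359]);


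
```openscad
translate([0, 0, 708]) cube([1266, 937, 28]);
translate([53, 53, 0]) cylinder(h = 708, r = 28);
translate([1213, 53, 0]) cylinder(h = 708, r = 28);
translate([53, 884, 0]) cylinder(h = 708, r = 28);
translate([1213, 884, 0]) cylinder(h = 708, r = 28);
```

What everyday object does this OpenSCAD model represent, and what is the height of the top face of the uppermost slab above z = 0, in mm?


A table. The table height is 736 mm.

A 1266×937×28 slab sits at z = 708 on four Ø56 mm round legs — a table. The top surface is at 708 + 28 = 736 mm.


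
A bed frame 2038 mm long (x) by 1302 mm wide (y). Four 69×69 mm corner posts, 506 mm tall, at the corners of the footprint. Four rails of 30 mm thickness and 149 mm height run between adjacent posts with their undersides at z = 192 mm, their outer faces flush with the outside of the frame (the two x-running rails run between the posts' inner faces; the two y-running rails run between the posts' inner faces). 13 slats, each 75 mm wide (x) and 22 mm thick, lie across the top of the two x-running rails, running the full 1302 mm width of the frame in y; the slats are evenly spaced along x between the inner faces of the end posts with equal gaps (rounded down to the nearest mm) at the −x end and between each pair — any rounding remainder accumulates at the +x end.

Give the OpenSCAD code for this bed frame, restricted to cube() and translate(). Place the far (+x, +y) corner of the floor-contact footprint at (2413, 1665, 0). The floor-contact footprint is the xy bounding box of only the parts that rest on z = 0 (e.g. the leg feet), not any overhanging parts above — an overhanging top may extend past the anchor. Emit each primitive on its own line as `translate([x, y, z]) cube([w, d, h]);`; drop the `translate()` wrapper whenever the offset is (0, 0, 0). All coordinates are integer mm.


translate([375, 363, 0]) cube([69, 69, 506]);
translate([375, 1596, 0]) cube([69, 69, 506]);
translate([2344, 363, 0]) cube([69, 69, 506]);
translate([2344, 1596, 0]) cube([69, 69, 506]);
translate([444, 363, 192]) cube([1900, 30, 149]);
translate([444, 1635, 192]) cube([1900, 30, 149]);
translate([375, 432, 192]) cube([30, 1164, 149]);
translate([2383, 432, 192]) cube([30, 1164, 149]);
translate([510, 363, 341]) cube([75, 1302, 22]);
translate([651, 363, 341]) cube([75, 1302, 22]);
translate([792, 363, 341]) cube([75, 1302, 22]);
translate([933, 363, 341]) cube([75, 1302, 22]);
translate([1074, 363, 341]) cube([75, 1302, 22]);
translate([1215, 363, 341]) cube([75, 1302, 22]);
translate([1356, 363, 341]) cube([75, 1302, 22]);
translate([1497, 363, 341]) cube([75, 1302, 22]);
translate([1638, 363, 341]) cube([75, 1302, 22]);
translate([1779, 363, 341]) cube([75, 1302, 22]);
translate([1920, 363, 341]) cube([75, 1302, 22]);
translate([2061, 363, 341]) cube([75, 1302, 22]);
translate([2202, 363, 341]) cube([75, 1302, 22]);


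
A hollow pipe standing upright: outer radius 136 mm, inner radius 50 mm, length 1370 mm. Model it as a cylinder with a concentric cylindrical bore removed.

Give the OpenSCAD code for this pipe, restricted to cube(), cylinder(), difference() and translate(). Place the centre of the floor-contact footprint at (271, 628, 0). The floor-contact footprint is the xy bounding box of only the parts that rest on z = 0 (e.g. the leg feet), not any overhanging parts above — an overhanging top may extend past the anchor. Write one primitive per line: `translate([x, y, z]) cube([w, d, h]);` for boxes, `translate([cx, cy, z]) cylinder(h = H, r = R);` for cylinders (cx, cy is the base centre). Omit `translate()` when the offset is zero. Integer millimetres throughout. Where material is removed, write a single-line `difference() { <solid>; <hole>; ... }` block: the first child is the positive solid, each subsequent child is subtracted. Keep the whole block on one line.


difference() { translate([271, 628, 0]) cylinder(h = 1370, r = 136); translate([271, 628, 0]) cylinder(h = 1370, r = 50); }


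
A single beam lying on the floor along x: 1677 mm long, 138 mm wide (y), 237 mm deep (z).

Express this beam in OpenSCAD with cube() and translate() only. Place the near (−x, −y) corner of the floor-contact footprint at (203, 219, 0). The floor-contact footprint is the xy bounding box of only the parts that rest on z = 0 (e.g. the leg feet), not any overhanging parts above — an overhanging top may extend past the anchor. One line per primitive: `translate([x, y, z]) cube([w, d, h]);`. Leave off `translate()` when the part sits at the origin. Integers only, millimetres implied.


translate([203, 219, 0]) cube([1677, 138, 237]);


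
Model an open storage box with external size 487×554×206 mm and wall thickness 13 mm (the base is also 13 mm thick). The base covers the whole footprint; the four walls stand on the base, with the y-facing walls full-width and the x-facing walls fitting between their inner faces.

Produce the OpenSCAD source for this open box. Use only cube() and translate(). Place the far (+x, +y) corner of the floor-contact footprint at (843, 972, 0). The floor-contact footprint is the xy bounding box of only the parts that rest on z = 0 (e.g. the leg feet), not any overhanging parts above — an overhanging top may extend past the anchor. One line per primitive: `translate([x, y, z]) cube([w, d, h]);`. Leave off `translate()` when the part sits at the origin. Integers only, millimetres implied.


translate([356, 418, 0]) cube([487, 554, 13]);
translate([356, 418, 13]) cube([487, 13, 193]);
translate([356, 959, 13]) cube([487, 13, 193]);
translate([356, 431, 13]) cube([13, 528, 193]);
translate([830, 431, 13]) cube([13, 528, 193]);


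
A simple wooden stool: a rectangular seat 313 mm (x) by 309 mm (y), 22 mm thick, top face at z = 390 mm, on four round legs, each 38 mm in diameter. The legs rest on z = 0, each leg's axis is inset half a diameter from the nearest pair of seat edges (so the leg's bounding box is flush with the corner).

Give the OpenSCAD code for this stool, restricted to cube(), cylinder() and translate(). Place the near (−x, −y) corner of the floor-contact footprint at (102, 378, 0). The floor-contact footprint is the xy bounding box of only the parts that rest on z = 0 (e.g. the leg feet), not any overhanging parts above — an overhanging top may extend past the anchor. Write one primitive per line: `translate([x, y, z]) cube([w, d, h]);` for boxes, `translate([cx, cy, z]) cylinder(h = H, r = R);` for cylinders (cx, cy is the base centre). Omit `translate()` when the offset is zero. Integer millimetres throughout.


translate([102, 378, 368]) cube([313, 309, 22]);
translate([121, 397, 0]) cylinder(h = 368, r = 19);
translate([396, 397, 0]) cylinder(h = 368, r = 19);
translate([121, 668, 0]) cylinder(h = 368, r = 19);
translate([396, 668, 0]) cylinder(h = 368, r = 19);


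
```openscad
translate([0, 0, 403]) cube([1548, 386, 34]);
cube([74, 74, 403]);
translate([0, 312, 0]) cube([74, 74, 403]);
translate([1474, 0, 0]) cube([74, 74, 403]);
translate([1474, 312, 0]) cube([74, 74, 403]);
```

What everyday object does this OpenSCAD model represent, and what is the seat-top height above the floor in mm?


A bench. The seat-top height is 437 mm.

A long slab on four corner posts — a bench. The slab sits at z = 403 with thickness 34, so the top is 403 + 34 = 437 mm.


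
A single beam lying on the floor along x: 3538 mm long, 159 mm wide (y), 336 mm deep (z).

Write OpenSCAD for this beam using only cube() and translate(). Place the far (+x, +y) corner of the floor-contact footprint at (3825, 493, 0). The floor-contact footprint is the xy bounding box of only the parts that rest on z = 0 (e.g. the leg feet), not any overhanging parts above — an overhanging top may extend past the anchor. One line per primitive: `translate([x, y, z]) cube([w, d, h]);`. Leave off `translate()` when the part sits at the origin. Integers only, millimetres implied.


translate([287, 334, 0]) cube([3538, 159, 336]);


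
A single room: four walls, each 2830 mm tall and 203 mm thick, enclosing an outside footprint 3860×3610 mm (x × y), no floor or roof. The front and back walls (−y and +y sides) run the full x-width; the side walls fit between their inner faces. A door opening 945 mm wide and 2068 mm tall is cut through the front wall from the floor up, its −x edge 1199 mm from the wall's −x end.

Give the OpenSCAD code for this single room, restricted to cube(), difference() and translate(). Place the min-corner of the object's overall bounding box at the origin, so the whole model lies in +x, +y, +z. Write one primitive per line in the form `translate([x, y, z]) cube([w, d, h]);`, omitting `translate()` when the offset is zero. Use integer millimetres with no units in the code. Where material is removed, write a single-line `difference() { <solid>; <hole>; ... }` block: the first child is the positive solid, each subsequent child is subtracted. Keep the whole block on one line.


difference() { cube([3860, 203, 2830]); translate([1199, 0, 0]) cube([945, 203, 2068]); }
translate([0, 3407, 0]) cube([3860, 203, 2830]);
translate([0, 203, 0]) cube([203, 3204, 2830]);
translate([3657, 203, 0]) cube([203, 3204, 2830]);


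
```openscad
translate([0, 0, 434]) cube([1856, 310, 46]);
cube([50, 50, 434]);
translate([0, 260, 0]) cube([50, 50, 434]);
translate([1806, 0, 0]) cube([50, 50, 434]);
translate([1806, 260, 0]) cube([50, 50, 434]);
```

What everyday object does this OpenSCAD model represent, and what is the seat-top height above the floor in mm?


A bench. The seat-top height is 480 mm.

A long slab on four corner posts — a bench. The slab sits at z = 434 with thickness 46, so the top is 434 + 46 = 480 mm.


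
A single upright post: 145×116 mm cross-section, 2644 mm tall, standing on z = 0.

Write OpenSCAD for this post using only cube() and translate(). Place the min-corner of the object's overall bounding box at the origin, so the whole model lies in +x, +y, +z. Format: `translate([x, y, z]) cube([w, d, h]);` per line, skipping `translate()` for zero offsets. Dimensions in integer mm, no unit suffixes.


cube([145, 116, 2644]);


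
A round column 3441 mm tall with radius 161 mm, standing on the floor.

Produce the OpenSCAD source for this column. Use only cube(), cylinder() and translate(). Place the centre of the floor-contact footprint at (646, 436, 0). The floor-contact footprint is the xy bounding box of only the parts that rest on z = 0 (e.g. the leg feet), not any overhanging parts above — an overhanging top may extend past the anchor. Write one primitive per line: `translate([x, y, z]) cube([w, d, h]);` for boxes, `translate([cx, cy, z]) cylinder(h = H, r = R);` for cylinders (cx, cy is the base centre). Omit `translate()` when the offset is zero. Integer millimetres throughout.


translate([646, 436, 0]) cylinder(h = 3441, r = 161);


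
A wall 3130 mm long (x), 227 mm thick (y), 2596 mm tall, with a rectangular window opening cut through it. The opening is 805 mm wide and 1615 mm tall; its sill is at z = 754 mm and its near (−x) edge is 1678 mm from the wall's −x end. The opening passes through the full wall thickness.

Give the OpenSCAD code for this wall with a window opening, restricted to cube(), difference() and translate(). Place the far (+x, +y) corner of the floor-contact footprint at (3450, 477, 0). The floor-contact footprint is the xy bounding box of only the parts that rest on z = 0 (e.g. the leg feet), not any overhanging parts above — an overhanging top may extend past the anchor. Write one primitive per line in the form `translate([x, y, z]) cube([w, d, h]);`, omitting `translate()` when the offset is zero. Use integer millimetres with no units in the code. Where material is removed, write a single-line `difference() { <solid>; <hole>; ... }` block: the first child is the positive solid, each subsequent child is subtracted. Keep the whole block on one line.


difference() { translate([320, 250, 0]) cube([3130, 227, 2596]); translate([1998, 250, 754]) cube([805, 227, 1615]); }


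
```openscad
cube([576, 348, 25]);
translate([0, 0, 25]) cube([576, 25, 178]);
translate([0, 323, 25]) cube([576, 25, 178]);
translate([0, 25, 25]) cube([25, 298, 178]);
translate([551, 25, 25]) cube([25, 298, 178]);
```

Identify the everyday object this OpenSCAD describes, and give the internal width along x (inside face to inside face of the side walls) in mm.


An open box. The internal width is 526 mm.

A 576×348 base slab with four walls standing on it — an open box. The base is 576 mm wide and the walls are 25 mm thick, so the internal width is 576 − 2 × 25 = 526 mm.


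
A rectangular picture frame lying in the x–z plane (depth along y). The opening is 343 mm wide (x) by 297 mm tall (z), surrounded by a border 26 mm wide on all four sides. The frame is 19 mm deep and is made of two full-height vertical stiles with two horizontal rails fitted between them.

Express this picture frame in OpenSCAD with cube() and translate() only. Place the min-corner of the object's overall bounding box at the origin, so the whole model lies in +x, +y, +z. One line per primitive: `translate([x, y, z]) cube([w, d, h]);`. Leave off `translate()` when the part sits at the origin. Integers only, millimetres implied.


cube([26, 19, 349]);
translate([369, 0, 0]) cube([26, 19, 349]);
translate([26, 0, 0]) cube([343, 19, 26]);
translate([26, 0, 323]) cube([343, 19, 26]);


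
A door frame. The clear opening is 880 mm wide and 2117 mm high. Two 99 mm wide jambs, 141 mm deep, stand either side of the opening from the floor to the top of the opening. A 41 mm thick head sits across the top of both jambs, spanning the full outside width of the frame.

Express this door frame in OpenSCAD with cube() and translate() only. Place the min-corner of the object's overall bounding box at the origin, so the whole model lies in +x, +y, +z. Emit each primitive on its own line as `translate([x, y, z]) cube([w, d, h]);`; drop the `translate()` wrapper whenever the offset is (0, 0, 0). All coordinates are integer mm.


cube([99, 141, 2117]);
translate([979, 0, 0]) cube([99, 141, 2117]);
translate([0, 0, 2117]) cube([1078, 141, 41]);


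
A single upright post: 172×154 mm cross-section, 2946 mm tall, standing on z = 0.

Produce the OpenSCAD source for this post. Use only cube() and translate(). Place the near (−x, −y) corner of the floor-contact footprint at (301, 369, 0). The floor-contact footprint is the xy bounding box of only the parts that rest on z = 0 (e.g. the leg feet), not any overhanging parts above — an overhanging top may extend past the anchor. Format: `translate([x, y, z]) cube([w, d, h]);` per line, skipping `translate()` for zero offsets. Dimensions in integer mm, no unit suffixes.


translate([301, 369, 0]) cube([172, 154, 2946]);


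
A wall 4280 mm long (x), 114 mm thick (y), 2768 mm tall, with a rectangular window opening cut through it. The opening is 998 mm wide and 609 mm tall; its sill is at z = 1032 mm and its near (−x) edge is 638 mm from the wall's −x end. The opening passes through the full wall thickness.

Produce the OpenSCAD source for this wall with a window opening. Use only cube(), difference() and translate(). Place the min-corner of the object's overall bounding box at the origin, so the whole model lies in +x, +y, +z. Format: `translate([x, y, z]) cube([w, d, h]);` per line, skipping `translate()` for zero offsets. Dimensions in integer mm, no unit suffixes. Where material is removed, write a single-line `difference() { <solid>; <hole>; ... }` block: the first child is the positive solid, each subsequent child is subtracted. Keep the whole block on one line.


difference() { cube([4280, 114, 2768]); translate([638, 0, 1032]) cube([998, 114, 609]); }


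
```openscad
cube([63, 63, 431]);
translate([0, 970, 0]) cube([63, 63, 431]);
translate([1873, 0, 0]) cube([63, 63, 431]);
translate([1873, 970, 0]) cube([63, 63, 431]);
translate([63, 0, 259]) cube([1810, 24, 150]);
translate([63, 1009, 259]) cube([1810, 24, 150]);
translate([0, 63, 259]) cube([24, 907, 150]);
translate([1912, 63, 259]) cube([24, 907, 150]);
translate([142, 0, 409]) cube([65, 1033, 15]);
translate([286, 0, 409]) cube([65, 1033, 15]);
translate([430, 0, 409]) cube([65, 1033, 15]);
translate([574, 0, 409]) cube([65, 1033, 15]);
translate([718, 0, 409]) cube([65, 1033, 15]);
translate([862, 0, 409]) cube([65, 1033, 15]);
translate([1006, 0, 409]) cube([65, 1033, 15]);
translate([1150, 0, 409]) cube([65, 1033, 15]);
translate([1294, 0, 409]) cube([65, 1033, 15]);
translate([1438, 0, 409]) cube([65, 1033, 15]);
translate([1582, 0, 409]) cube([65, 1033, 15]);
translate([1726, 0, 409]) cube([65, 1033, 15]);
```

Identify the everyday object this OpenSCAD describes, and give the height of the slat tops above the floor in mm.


A bed frame. The slat-top height is 424 mm.

Four posts, four rails, and a row of slats — a bed frame. Slats sit on the rails at z = 259 + 150 = 409; with slat thickness 15, the top is 424 mm.
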